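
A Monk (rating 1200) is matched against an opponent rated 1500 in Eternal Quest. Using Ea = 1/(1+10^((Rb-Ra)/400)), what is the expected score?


Elo expected score: Ea = 1/(1 + 10^((Rb-Ra)/400))
Rb - Ra = 1500 - 1200 = 300
(Rb-Ra)/400 = 300/400 = 0.75
10^0.75 = 5.623413
Ea = 1/(1 + 5.623413) = 1/6.623413 = 0.1510

0.1510


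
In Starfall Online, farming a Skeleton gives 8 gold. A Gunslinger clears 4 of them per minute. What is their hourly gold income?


Gold per minute = 8 * 4 = 32
Gold per hour = 32 * 60 = 1920

1920 gold/hour


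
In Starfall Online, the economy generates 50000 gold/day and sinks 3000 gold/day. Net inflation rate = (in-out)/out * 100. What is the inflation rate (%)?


Net gold = 50000 - 3000 = 47000
Inflation rate = net / sunk * 100 = 47000 / 3000 * 100
= 15.666667 * 100
= 1566.67%

1566.67%


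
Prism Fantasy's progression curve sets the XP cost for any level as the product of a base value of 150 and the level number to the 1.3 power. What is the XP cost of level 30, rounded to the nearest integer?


XP = 150 * level^1.3
Substitute level = 30:
XP = 150 * 30^1.3
= 150 * 83.2257
= 12484

12484 XP


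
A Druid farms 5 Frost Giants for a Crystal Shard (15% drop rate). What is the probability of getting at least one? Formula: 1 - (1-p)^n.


P(at least one) = 1 - P(none) = 1 - (1-p)^n
p = 15/100 = 0.15
1 - p = 0.85
(1 - p)^5 = 0.85^5 = 0.443705
P(at least one) = 1 - 0.443705 = 0.5563

0.5563


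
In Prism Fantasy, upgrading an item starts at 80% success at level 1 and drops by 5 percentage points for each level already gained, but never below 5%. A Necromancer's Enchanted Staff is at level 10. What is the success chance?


raw_rate = 80 - 5 * (10 - 1)
= 80 - 5 * 9
= 80 - 45
= 35
Apply floor: max(35, 5) = 35%

35%


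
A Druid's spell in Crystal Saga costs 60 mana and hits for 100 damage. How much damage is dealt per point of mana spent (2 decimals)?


Efficiency = damage / mana
= 100 / 60
= 1.67

1.67 dmg/mana


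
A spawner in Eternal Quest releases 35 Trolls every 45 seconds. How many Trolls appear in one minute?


Spawns per minute = count * (60 / interval)
= 35 * (60 / 45)
= 35 * 1.3333
= 46.67

46.67 per minute


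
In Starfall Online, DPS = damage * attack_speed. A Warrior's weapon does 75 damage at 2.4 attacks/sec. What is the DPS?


DPS = damage * attack_speed
= 75 * 2.4
= 180.0

180.0 DPS


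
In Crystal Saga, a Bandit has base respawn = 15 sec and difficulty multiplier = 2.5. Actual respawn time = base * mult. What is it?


Respawn time = base * multiplier
= 15 * 2.5
= 37.5 seconds

37.5 seconds


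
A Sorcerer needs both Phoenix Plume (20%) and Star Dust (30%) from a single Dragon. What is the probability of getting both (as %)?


For independent events, P(both) = P(A) * P(B)
= 20% * 30%
= 600 / 100 %
= 6.0%

6.0%


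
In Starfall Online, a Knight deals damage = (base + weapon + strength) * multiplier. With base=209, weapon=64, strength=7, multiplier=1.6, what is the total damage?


Sum base + weapon + str = 209 + 64 + 7 = 280
Multiply by 1.6:
280 * 1.6 = 448.0

448.0 damage


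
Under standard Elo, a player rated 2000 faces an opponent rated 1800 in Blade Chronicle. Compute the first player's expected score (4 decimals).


Elo expected score: Ea = 1/(1 + 10^((Rb-Ra)/400))
Rb - Ra = 1800 - 2000 = -200
(Rb-Ra)/400 = -200/400 = -0.5
10^-0.5 = 0.316228
Ea = 1/(1 + 0.316228) = 1/1.316228 = 0.7597

0.7597


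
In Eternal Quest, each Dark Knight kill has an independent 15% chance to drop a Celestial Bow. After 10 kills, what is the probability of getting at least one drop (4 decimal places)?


P(at least one) = 1 - P(none) = 1 - (1-p)^n
p = 15/100 = 0.15
1 - p = 0.85
(1 - p)^10 = 0.85^10 = 0.196874
P(at least one) = 1 - 0.196874 = 0.8031

0.8031


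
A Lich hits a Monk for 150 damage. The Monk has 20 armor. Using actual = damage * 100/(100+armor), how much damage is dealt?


actual = 150 * 100 / (100 + 20)
= 150 * 100 / 120
= 15000 / 120
= 125.00

125.00 damage


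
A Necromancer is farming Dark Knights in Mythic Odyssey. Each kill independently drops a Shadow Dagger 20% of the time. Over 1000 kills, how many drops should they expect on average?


Expected drops = kills * (drop_rate / 100)
= 1000 * (20 / 100)
= 1000 * 0.2
= 200.0

200.0 drops


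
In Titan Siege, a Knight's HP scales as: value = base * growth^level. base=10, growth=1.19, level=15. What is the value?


value = base * growth^level
= 10 * 1.19^15
= 10 * 13.58953
= 135.90

135.90 HP


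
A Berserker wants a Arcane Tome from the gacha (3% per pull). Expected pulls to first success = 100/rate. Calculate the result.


Expected pulls for a geometric distribution = 1/p = 100 / rate%
= 100 / 3
= 33.33

33.33 pulls


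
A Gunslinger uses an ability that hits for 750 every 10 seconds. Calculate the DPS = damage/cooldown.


DPS = damage / cooldown
= 750 / 10
= 75.00

75.00 DPS


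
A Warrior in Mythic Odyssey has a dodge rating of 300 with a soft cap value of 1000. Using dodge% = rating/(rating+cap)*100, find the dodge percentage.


dodge% = 300 / (300 + 1000) * 100
= 300 / 1300 * 100
= 0.230769 * 100
= 23.08%

23.08%


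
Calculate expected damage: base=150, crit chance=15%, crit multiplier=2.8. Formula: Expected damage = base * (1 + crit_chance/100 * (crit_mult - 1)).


E[dmg] = base * (1 + crit_chance * (crit_mult - 1))
cc as decimal = 15/100 = 0.15
cm - 1 = 2.8 - 1 = 1.8
Bonus factor = 0.15 * 1.8 = 0.27
Total multiplier = 1 + 0.27 = 1.27
Expected damage = 150 * 1.27 = 190.50

190.50 damage


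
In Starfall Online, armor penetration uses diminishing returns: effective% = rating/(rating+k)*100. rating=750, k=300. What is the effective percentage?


effective% = rating / (rating + k) * 100
= 750 / (750 + 300) * 100
= 750 / 1050 * 100
= 0.714286 * 100
= 71.43%

71.43%


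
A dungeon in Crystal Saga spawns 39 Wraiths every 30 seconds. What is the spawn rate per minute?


Spawns per minute = count * (60 / interval)
= 39 * (60 / 30)
= 39 * 2.0
= 78.0

78.0 per minute


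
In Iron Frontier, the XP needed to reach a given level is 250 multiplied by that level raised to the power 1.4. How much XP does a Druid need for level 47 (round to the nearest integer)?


XP = 250 * level^1.4
Substitute level = 47:
XP = 250 * 47^1.4
= 250 * 219.2487
= 54812

54812 XP


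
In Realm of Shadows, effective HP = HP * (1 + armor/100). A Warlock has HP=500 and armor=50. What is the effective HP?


EHP = 500 * (1 + 50/100)
= 500 * (1 + 0.5)
= 500 * 1.5
= 750.0

750.0 EHP


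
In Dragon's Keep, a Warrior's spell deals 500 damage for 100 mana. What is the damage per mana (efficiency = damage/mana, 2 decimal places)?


Efficiency = damage / mana
= 500 / 100
= 5.00

5.00 dmg/mana


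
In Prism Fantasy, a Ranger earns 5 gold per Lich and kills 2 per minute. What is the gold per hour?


Gold per minute = 5 * 2 = 10
Gold per hour = 10 * 60 = 600

600 gold/hour


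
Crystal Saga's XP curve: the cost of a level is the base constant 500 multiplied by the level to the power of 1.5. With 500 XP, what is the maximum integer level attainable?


XP = 500 * level^1.5, so level = (XP / 500)^(1/1.5)
= (500 / 500)^(1/1.5)
= 1.0^0.6667
= 1.0
Floor: level = 1

level 1


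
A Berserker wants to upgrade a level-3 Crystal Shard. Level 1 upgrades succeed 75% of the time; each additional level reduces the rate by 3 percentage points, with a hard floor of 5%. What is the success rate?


raw_rate = 75 - 3 * (3 - 1)
= 75 - 3 * 2
= 75 - 6
= 69
Apply floor: max(69, 5) = 69%

69%


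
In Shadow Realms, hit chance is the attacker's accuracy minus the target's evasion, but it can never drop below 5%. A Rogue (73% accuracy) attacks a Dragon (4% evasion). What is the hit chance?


accuracy - evasion = 73 - 4 = 69
Apply floor: max(69, 5) = 69
Hit chance = 69%

69%


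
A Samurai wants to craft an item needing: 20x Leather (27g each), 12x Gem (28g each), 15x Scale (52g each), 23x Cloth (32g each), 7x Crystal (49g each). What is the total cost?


Cost breakdown:
  Leather: 20 * 27 = 540
  Gem: 12 * 28 = 336
  Scale: 15 * 52 = 780
  Cloth: 23 * 32 = 736
  Crystal: 7 * 49 = 343
Total = 540 + 336 + 780 + 736 + 343 = 2735

2735 gold


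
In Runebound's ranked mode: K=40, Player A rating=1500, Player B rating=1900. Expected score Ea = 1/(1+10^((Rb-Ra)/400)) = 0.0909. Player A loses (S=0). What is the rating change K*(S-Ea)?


Elo update: delta = K * (S - Ea), where S = 0 (loses)
S - Ea = 0 - 0.0909 = -0.0909
Rating change = 40 * -0.0909
= -3.64

-3.64 rating points


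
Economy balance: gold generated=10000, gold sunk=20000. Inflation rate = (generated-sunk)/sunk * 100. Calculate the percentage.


Net gold = 10000 - 20000 = -10000
Inflation rate = net / sunk * 100 = -10000 / 20000 * 100
= -0.5 * 100
= -50.00%

-50.00%


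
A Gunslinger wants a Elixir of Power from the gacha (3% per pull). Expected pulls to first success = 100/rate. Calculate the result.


Expected pulls for a geometric distribution = 1/p = 100 / rate%
= 100 / 3
= 33.33

33.33 pulls


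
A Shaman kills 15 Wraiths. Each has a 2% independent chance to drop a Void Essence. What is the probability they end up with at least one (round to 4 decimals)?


P(at least one) = 1 - P(none) = 1 - (1-p)^n
p = 2/100 = 0.02
1 - p = 0.98
(1 - p)^15 = 0.98^15 = 0.738569
P(at least one) = 1 - 0.738569 = 0.2614

0.2614


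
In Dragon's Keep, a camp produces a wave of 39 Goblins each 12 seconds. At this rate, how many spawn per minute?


Spawns per minute = count * (60 / interval)
= 39 * (60 / 12)
= 39 * 5.0
= 195.0

195.0 per minute


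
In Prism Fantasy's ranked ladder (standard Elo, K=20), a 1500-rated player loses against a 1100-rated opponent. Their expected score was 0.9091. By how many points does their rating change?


Elo update: delta = K * (S - Ea), where S = 0 (loses)
S - Ea = 0 - 0.9091 = -0.9091
Rating change = 20 * -0.9091
= -18.18

-18.18 rating points


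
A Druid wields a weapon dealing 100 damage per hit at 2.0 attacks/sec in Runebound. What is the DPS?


DPS = damage * attack_speed
= 100 * 2.0
= 200.0

200.0 DPS


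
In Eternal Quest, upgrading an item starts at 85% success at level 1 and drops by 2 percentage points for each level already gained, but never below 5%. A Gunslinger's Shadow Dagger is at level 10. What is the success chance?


raw_rate = 85 - 2 * (10 - 1)
= 85 - 2 * 9
= 85 - 18
= 67
Apply floor: max(67, 5) = 67%

67%


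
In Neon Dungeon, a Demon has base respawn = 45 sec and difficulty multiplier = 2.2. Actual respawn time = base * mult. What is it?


Respawn time = base * multiplier
= 45 * 2.2
= 99.0 seconds

99.0 seconds


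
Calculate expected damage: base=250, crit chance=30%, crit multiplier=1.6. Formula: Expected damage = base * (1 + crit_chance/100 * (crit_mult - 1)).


E[dmg] = base * (1 + crit_chance * (crit_mult - 1))
cc as decimal = 30/100 = 0.3
cm - 1 = 1.6 - 1 = 0.6
Bonus factor = 0.3 * 0.6 = 0.18
Total multiplier = 1 + 0.18 = 1.18
Expected damage = 250 * 1.18 = 295.00

295.00 damage


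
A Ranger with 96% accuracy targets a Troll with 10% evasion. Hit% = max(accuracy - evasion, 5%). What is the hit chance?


accuracy - evasion = 96 - 10 = 86
Apply floor: max(86, 5) = 86
Hit chance = 86%

86%


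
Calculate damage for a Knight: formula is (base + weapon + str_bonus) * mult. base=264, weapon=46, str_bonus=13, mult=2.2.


Sum base + weapon + str = 264 + 46 + 13 = 323
Multiply by 2.2:
323 * 2.2 = 710.6

710.6 damage


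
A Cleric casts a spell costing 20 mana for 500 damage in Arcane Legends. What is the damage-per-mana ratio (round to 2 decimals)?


Efficiency = damage / mana
= 500 / 20
= 25.00

25.00 dmg/mana


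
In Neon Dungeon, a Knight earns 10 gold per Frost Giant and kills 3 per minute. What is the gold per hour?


Gold per minute = 10 * 3 = 30
Gold per hour = 30 * 60 = 1800

1800 gold/hour


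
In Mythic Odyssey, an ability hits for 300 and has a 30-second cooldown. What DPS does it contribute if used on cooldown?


DPS = damage / cooldown
= 300 / 30
= 10.00

10.00 DPS


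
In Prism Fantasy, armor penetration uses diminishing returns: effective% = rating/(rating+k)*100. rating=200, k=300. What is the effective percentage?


effective% = rating / (rating + k) * 100
= 200 / (200 + 300) * 100
= 200 / 500 * 100
= 0.4 * 100
= 40.00%

40.00%


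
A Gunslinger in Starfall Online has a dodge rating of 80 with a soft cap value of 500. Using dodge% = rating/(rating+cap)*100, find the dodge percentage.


dodge% = 80 / (80 + 500) * 100
= 80 / 580 * 100
= 0.137931 * 100
= 13.79%

13.79%


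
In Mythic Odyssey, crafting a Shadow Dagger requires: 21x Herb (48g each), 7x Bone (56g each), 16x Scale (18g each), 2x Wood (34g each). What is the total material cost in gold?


Cost breakdown:
  Herb: 21 * 48 = 1008
  Bone: 7 * 56 = 392
  Scale: 16 * 18 = 288
  Wood: 2 * 34 = 68
Total = 1008 + 392 + 288 + 68 = 1756

1756 gold


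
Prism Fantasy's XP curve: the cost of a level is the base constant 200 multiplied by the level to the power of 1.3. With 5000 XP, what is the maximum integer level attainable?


XP = 200 * level^1.3, so level = (XP / 200)^(1/1.3)
= (5000 / 200)^(1/1.3)
= 25.0^0.7692
= 11.8943
Floor: level = 11

level 11


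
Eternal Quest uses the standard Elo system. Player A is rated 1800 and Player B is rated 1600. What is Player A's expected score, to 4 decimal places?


Elo expected score: Ea = 1/(1 + 10^((Rb-Ra)/400))
Rb - Ra = 1600 - 1800 = -200
(Rb-Ra)/400 = -200/400 = -0.5
10^-0.5 = 0.316228
Ea = 1/(1 + 0.316228) = 1/1.316228 = 0.7597

0.7597


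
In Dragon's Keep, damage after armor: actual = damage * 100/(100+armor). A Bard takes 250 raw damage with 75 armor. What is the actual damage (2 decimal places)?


actual = 250 * 100 / (100 + 75)
= 250 * 100 / 175
= 25000 / 175
= 142.86

142.86 damage


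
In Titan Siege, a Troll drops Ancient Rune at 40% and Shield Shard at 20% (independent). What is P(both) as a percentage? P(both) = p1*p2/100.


For independent events, P(both) = P(A) * P(B)
= 40% * 20%
= 800 / 100 %
= 8.0%

8.0%


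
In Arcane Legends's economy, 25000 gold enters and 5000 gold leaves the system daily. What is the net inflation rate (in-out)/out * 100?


Net gold = 25000 - 5000 = 20000
Inflation rate = net / sunk * 100 = 20000 / 5000 * 100
= 4.0 * 100
= 400.00%

400.00%


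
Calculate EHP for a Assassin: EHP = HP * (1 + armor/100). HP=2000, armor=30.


EHP = 2000 * (1 + 30/100)
= 2000 * (1 + 0.3)
= 2000 * 1.3
= 2600.0

2600.0 EHP


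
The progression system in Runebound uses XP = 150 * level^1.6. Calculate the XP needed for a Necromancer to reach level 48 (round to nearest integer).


XP = 150 * level^1.6
Substitute level = 48:
XP = 150 * 48^1.6
= 150 * 489.763
= 73464

73464 XP


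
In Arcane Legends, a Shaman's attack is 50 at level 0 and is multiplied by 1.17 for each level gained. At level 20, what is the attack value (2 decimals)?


value = base * growth^level
= 50 * 1.17^20
= 50 * 23.105599
= 1155.28

1155.28 attack


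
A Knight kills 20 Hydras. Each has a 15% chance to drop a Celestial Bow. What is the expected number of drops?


Expected drops = kills * (drop_rate / 100)
= 20 * (15 / 100)
= 20 * 0.15
= 3.0

3.0 drops


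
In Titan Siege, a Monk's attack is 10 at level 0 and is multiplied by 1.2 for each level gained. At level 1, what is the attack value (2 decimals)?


value = base * growth^level
= 10 * 1.2^1
= 10 * 1.2
= 12.00

12.00 attack


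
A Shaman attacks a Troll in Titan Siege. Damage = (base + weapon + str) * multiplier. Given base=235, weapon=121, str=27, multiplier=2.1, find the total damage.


Sum base + weapon + str = 235 + 121 + 27 = 383
Multiply by 2.1:
383 * 2.1 = 804.3

804.3 damage


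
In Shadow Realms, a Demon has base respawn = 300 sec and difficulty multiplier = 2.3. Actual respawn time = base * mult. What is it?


Respawn time = base * multiplier
= 300 * 2.3
= 690.0 seconds

690.0 seconds


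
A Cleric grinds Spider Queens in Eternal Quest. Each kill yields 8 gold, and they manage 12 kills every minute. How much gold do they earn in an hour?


Gold per minute = 8 * 12 = 96
Gold per hour = 96 * 60 = 5760

5760 gold/hour


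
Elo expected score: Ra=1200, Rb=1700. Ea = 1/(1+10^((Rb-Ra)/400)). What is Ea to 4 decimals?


Elo expected score: Ea = 1/(1 + 10^((Rb-Ra)/400))
Rb - Ra = 1700 - 1200 = 500
(Rb-Ra)/400 = 500/400 = 1.25
10^1.25 = 17.782794
Ea = 1/(1 + 17.782794) = 1/18.782794 = 0.0532

0.0532


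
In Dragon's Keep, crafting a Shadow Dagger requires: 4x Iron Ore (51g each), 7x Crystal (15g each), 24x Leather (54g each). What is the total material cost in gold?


Cost breakdown:
  Iron Ore: 4 * 51 = 204
  Crystal: 7 * 15 = 105
  Leather: 24 * 54 = 1296
Total = 204 + 105 + 1296 = 1605

1605 gold


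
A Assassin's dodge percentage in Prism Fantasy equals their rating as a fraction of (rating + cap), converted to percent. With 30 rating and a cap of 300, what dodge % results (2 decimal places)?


dodge% = 30 / (30 + 300) * 100
= 30 / 330 * 100
= 0.090909 * 100
= 9.09%

9.09%


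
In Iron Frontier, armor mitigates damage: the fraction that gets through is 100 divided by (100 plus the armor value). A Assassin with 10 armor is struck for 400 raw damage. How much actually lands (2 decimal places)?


actual = 400 * 100 / (100 + 10)
= 400 * 100 / 110
= 40000 / 110
= 363.64

363.64 damage


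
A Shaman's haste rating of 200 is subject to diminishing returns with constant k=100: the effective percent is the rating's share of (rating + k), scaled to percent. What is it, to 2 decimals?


effective% = rating / (rating + k) * 100
= 200 / (200 + 100) * 100
= 200 / 300 * 100
= 0.666667 * 100
= 66.67%

66.67%


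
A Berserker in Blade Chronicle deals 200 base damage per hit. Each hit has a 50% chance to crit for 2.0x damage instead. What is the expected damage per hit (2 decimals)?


E[dmg] = base * (1 + crit_chance * (crit_mult - 1))
cc as decimal = 50/100 = 0.5
cm - 1 = 2.0 - 1 = 1.0
Bonus factor = 0.5 * 1.0 = 0.5
Total multiplier = 1 + 0.5 = 1.5
Expected damage = 200 * 1.5 = 300.00

300.00 damage


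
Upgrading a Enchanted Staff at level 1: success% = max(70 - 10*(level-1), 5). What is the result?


raw_rate = 70 - 10 * (1 - 1)
= 70 - 10 * 0
= 70 - 0
= 70
Apply floor: max(70, 5) = 70%

70%


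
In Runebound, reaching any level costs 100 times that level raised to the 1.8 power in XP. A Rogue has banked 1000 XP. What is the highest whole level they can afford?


XP = 100 * level^1.8, so level = (XP / 100)^(1/1.8)
= (1000 / 100)^(1/1.8)
= 10.0^0.5556
= 3.5938
Floor: level = 3

level 3


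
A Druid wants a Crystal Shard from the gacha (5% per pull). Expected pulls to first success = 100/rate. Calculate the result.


Expected pulls for a geometric distribution = 1/p = 100 / rate%
= 100 / 5
= 20.0

20.0 pulls


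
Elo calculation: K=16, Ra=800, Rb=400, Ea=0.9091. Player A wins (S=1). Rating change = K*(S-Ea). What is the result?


Elo update: delta = K * (S - Ea), where S = 1 (wins)
S - Ea = 1 - 0.9091 = 0.0909
Rating change = 16 * 0.0909
= 1.45

1.45 rating points


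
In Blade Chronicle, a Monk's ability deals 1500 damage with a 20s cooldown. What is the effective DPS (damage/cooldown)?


DPS = damage / cooldown
= 1500 / 20
= 75.00

75.00 DPS


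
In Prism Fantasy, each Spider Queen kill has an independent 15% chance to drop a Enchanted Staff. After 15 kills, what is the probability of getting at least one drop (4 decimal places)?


P(at least one) = 1 - P(none) = 1 - (1-p)^n
p = 15/100 = 0.15
1 - p = 0.85
(1 - p)^15 = 0.85^15 = 0.087354
P(at least one) = 1 - 0.087354 = 0.9126

0.9126


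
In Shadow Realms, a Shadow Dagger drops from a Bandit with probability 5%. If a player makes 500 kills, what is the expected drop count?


Expected drops = kills * (drop_rate / 100)
= 500 * (5 / 100)
= 500 * 0.05
= 25.0

25.0 drops


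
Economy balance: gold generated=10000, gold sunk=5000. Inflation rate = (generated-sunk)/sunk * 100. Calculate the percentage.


Net gold = 10000 - 5000 = 5000
Inflation rate = net / sunk * 100 = 5000 / 5000 * 100
= 1.0 * 100
= 100.00%

100.00%


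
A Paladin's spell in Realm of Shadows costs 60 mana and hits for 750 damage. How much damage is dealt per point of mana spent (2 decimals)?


Efficiency = damage / mana
= 750 / 60
= 12.50

12.50 dmg/mana


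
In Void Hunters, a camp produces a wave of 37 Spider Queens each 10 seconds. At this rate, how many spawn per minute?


Spawns per minute = count * (60 / interval)
= 37 * (60 / 10)
= 37 * 6.0
= 222.0

222.0 per minute


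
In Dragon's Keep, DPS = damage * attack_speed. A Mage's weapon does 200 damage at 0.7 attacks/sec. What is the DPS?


DPS = damage * attack_speed
= 200 * 0.7
= 140.0

140.0 DPS


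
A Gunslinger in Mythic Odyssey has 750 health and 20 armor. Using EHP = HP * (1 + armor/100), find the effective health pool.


EHP = 750 * (1 + 20/100)
= 750 * (1 + 0.2)
= 750 * 1.2
= 900.0

900.0 EHP


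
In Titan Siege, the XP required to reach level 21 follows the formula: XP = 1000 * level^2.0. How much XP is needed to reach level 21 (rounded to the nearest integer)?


XP = 1000 * level^2.0
Substitute level = 21:
XP = 1000 * 21^2.0
= 1000 * 441.0
= 441000

441000 XP


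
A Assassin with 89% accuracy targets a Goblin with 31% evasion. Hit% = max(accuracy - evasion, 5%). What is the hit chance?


accuracy - evasion = 89 - 31 = 58
Apply floor: max(58, 5) = 58
Hit chance = 58%

58%


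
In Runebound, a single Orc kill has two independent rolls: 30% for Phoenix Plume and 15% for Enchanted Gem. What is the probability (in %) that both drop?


For independent events, P(both) = P(A) * P(B)
= 30% * 15%
= 450 / 100 %
= 4.5%

4.5%


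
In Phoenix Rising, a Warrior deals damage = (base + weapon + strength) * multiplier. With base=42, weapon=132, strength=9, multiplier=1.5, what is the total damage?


Sum base + weapon + str = 42 + 132 + 9 = 183
Multiply by 1.5:
183 * 1.5 = 274.5

274.5 damage


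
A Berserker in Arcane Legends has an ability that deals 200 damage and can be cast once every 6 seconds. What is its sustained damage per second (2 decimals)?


DPS = damage / cooldown
= 200 / 6
= 33.33

33.33 DPS


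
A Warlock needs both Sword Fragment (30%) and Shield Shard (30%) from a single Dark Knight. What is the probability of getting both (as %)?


For independent events, P(both) = P(A) * P(B)
= 30% * 30%
= 900 / 100 %
= 9.0%

9.0%


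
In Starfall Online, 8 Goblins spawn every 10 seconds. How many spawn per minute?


Spawns per minute = count * (60 / interval)
= 8 * (60 / 10)
= 8 * 6.0
= 48.0

48.0 per minute


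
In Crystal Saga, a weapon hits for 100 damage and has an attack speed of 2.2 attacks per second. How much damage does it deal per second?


DPS = damage * attack_speed
= 100 * 2.2
= 220.0

220.0 DPS


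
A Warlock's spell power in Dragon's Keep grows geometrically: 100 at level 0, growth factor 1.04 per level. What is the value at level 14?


value = base * growth^level
= 100 * 1.04^14
= 100 * 1.731676
= 173.17

173.17 spell power


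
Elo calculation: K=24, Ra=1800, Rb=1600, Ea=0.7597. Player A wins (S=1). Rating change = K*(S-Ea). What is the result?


Elo update: delta = K * (S - Ea), where S = 1 (wins)
S - Ea = 1 - 0.7597 = 0.2403
Rating change = 24 * 0.2403
= 5.77

5.77 rating points


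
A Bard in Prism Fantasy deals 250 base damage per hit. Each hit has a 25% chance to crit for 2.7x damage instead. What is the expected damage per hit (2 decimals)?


E[dmg] = base * (1 + crit_chance * (crit_mult - 1))
cc as decimal = 25/100 = 0.25
cm - 1 = 2.7 - 1 = 1.7
Bonus factor = 0.25 * 1.7 = 0.425
Total multiplier = 1 + 0.425 = 1.425
Expected damage = 250 * 1.425 = 356.25

356.25 damage


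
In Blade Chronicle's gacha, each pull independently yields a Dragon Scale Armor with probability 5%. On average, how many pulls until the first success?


Expected pulls for a geometric distribution = 1/p = 100 / rate%
= 100 / 5
= 20.0

20.0 pulls


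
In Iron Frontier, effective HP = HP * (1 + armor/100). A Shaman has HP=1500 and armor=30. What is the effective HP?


EHP = 1500 * (1 + 30/100)
= 1500 * (1 + 0.3)
= 1500 * 1.3
= 1950.0

1950.0 EHP


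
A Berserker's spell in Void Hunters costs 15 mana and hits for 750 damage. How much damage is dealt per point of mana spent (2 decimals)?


Efficiency = damage / mana
= 750 / 15
= 50.00

50.00 dmg/mana


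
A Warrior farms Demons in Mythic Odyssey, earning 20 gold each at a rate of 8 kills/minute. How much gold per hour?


Gold per minute = 20 * 8 = 160
Gold per hour = 160 * 60 = 9600

9600 gold/hour


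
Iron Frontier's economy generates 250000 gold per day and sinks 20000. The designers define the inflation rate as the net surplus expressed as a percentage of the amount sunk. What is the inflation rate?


Net gold = 250000 - 20000 = 230000
Inflation rate = net / sunk * 100 = 230000 / 20000 * 100
= 11.5 * 100
= 1150.00%

1150.00%


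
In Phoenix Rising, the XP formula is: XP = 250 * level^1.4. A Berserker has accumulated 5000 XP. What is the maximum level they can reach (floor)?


XP = 250 * level^1.4, so level = (XP / 250)^(1/1.4)
= (5000 / 250)^(1/1.4)
= 20.0^0.7143
= 8.4978
Floor: level = 8

level 8


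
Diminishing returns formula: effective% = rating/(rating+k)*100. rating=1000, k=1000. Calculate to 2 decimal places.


effective% = rating / (rating + k) * 100
= 1000 / (1000 + 1000) * 100
= 1000 / 2000 * 100
= 0.5 * 100
= 50.00%

50.00%


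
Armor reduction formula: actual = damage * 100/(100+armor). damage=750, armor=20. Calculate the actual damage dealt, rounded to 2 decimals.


actual = 750 * 100 / (100 + 20)
= 750 * 100 / 120
= 75000 / 120
= 625.00

625.00 damage


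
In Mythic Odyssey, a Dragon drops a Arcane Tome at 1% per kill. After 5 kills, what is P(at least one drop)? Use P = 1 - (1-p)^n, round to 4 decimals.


P(at least one) = 1 - P(none) = 1 - (1-p)^n
p = 1/100 = 0.01
1 - p = 0.99
(1 - p)^5 = 0.99^5 = 0.950990
P(at least one) = 1 - 0.950990 = 0.0490

0.0490


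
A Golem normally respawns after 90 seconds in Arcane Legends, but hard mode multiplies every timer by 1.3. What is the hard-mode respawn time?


Respawn time = base * multiplier
= 90 * 1.3
= 117.0 seconds

117.0 seconds


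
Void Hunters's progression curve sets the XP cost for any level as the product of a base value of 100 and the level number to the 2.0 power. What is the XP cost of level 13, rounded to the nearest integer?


XP = 100 * level^2.0
Substitute level = 13:
XP = 100 * 13^2.0
= 100 * 169.0
= 16900

16900 XP


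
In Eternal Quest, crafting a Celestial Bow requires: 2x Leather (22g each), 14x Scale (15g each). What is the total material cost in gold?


Cost breakdown:
  Leather: 2 * 22 = 44
  Scale: 14 * 15 = 210
Total = 44 + 210 = 254

254 gold


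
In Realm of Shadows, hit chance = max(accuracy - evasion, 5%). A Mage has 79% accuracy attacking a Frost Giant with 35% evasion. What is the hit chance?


accuracy - evasion = 79 - 35 = 44
Apply floor: max(44, 5) = 44
Hit chance = 44%

44%


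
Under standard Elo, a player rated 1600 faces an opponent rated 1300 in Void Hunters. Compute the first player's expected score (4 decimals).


Elo expected score: Ea = 1/(1 + 10^((Rb-Ra)/400))
Rb - Ra = 1300 - 1600 = -300
(Rb-Ra)/400 = -300/400 = -0.75
10^-0.75 = 0.177828
Ea = 1/(1 + 0.177828) = 1/1.177828 = 0.8490

0.8490


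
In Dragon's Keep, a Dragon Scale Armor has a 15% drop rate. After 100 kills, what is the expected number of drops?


Expected drops = kills * (drop_rate / 100)
= 100 * (15 / 100)
= 100 * 0.15
= 15.0

15.0 drops


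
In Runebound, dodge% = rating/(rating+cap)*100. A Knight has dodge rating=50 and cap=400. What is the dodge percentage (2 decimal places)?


dodge% = 50 / (50 + 400) * 100
= 50 / 450 * 100
= 0.111111 * 100
= 11.11%

11.11%


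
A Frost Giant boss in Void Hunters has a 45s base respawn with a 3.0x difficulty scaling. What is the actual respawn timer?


Respawn time = base * multiplier
= 45 * 3.0
= 135.0 seconds

135.0 seconds


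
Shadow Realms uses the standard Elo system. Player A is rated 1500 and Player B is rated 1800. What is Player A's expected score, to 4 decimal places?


Elo expected score: Ea = 1/(1 + 10^((Rb-Ra)/400))
Rb - Ra = 1800 - 1500 = 300
(Rb-Ra)/400 = 300/400 = 0.75
10^0.75 = 5.623413
Ea = 1/(1 + 5.623413) = 1/6.623413 = 0.1510

0.1510


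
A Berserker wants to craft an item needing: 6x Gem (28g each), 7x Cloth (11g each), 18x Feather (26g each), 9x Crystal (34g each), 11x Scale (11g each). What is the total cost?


Cost breakdown:
  Gem: 6 * 28 = 168
  Cloth: 7 * 11 = 77
  Feather: 18 * 26 = 468
  Crystal: 9 * 34 = 306
  Scale: 11 * 11 = 121
Total = 168 + 77 + 468 + 306 + 121 = 1140

1140 gold


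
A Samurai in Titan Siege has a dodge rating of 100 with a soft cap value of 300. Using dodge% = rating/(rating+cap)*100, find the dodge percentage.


dodge% = 100 / (100 + 300) * 100
= 100 / 400 * 100
= 0.25 * 100
= 25.00%

25.00%


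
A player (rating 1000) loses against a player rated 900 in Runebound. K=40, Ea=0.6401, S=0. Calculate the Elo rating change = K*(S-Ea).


Elo update: delta = K * (S - Ea), where S = 0 (loses)
S - Ea = 0 - 0.6401 = -0.6401
Rating change = 40 * -0.6401
= -25.60

-25.60 rating points


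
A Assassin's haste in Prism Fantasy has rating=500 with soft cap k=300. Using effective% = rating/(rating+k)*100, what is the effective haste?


effective% = rating / (rating + k) * 100
= 500 / (500 + 300) * 100
= 500 / 800 * 100
= 0.625 * 100
= 62.50%

62.50%


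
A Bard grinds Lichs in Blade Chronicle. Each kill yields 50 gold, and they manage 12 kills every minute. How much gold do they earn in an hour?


Gold per minute = 50 * 12 = 600
Gold per hour = 600 * 60 = 36000

36000 gold/hour


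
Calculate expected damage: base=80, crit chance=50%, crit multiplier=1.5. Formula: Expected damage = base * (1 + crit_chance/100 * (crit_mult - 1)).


E[dmg] = base * (1 + crit_chance * (crit_mult - 1))
cc as decimal = 50/100 = 0.5
cm - 1 = 1.5 - 1 = 0.5
Bonus factor = 0.5 * 0.5 = 0.25
Total multiplier = 1 + 0.25 = 1.25
Expected damage = 80 * 1.25 = 100.00

100.00 damage


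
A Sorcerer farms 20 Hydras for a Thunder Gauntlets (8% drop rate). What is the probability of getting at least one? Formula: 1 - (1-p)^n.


P(at least one) = 1 - P(none) = 1 - (1-p)^n
p = 8/100 = 0.08
1 - p = 0.92
(1 - p)^20 = 0.92^20 = 0.188693
P(at least one) = 1 - 0.188693 = 0.8113

0.8113


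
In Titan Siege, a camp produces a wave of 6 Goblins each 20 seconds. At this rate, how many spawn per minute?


Spawns per minute = count * (60 / interval)
= 6 * (60 / 20)
= 6 * 3.0
= 18.0

18.0 per minute


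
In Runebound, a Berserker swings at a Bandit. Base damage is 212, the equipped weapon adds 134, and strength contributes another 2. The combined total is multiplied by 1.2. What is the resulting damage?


Sum base + weapon + str = 212 + 134 + 2 = 348
Multiply by 1.2:
348 * 1.2 = 417.6

417.6 damage


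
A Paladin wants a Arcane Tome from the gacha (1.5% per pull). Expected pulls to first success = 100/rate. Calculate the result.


Expected pulls for a geometric distribution = 1/p = 100 / rate%
= 100 / 1.5
= 66.67

66.67 pulls


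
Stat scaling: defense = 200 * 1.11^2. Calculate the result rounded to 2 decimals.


value = base * growth^level
= 200 * 1.11^2
= 200 * 1.2321
= 246.42

246.42 defense


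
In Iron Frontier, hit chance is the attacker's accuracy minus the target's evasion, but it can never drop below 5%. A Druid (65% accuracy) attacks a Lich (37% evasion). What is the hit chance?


accuracy - evasion = 65 - 37 = 28
Apply floor: max(28, 5) = 28
Hit chance = 28%

28%


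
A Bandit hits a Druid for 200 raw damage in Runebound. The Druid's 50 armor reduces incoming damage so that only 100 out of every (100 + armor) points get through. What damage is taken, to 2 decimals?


actual = 200 * 100 / (100 + 50)
= 200 * 100 / 150
= 20000 / 150
= 133.33

133.33 damage


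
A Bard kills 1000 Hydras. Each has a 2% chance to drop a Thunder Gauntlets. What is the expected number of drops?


Expected drops = kills * (drop_rate / 100)
= 1000 * (2 / 100)
= 1000 * 0.02
= 20.0

20.0 drops


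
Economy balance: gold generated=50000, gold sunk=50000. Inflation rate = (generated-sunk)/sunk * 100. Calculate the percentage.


Net gold = 50000 - 50000 = 0
Inflation rate = net / sunk * 100 = 0 / 50000 * 100
= 0.0 * 100
= 0.00%

0.00%


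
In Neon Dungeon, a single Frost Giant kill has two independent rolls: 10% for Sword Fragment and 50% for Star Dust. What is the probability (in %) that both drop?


For independent events, P(both) = P(A) * P(B)
= 10% * 50%
= 500 / 100 %
= 5.0%

5.0%


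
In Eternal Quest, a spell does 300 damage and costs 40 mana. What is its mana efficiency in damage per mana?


Efficiency = damage / mana
= 300 / 40
= 7.50

7.50 dmg/mana


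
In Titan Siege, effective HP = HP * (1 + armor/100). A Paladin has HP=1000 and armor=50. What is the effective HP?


EHP = 1000 * (1 + 50/100)
= 1000 * (1 + 0.5)
= 1000 * 1.5
= 1500.0

1500.0 EHP


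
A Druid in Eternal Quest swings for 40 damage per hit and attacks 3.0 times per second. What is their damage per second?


DPS = damage * attack_speed
= 40 * 3.0
= 120.0

120.0 DPS


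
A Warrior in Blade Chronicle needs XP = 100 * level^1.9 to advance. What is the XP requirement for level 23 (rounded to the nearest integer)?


XP = 100 * level^1.9
Substitute level = 23:
XP = 100 * 23^1.9
= 100 * 386.6187
= 38662

38662 XP


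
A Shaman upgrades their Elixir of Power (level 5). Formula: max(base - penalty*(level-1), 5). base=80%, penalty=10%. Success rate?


raw_rate = 80 - 10 * (5 - 1)
= 80 - 10 * 4
= 80 - 40
= 40
Apply floor: max(40, 5) = 40%

40%


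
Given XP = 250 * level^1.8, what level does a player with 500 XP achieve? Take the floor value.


XP = 250 * level^1.8, so level = (XP / 250)^(1/1.8)
= (500 / 250)^(1/1.8)
= 2.0^0.5556
= 1.4697
Floor: level = 1

level 1


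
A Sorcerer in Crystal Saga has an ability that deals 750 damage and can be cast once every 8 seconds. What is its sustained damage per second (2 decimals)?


DPS = damage / cooldown
= 750 / 8
= 93.75

93.75 DPS


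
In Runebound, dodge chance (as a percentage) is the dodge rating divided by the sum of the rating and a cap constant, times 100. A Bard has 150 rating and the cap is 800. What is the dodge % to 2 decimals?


dodge% = 150 / (150 + 800) * 100
= 150 / 950 * 100
= 0.157895 * 100
= 15.79%

15.79%


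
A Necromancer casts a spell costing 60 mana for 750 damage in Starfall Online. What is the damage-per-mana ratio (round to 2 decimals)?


Efficiency = damage / mana
= 750 / 60
= 12.50

12.50 dmg/mana


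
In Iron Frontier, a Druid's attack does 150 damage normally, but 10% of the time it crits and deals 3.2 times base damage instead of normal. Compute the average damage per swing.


E[dmg] = base * (1 + crit_chance * (crit_mult - 1))
cc as decimal = 10/100 = 0.1
cm - 1 = 3.2 - 1 = 2.2
Bonus factor = 0.1 * 2.2 = 0.22
Total multiplier = 1 + 0.22 = 1.22
Expected damage = 150 * 1.22 = 183.00

183.00 damage


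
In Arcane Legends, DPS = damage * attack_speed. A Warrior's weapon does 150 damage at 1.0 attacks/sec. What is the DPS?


DPS = damage * attack_speed
= 150 * 1.0
= 150.0

150.0 DPS


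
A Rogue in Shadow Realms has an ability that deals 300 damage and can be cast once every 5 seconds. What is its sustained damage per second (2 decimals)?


DPS = damage / cooldown
= 300 / 5
= 60.00

60.00 DPS


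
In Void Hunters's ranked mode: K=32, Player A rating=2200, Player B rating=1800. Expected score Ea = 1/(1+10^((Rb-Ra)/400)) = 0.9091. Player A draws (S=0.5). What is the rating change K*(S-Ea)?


Elo update: delta = K * (S - Ea), where S = 0.5 (draws)
S - Ea = 0.5 - 0.9091 = -0.4091
Rating change = 32 * -0.4091
= -13.09

-13.09 rating points


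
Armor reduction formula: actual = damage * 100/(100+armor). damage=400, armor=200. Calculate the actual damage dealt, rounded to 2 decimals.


actual = 400 * 100 / (100 + 200)
= 400 * 100 / 300
= 40000 / 300
= 133.33

133.33 damage


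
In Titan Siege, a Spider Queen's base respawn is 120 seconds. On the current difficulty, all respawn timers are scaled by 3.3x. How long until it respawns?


Respawn time = base * multiplier
= 120 * 3.3
= 396.0 seconds

396.0 seconds


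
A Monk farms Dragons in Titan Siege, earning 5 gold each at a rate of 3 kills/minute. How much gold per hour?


Gold per minute = 5 * 3 = 15
Gold per hour = 15 * 60 = 900

900 gold/hour


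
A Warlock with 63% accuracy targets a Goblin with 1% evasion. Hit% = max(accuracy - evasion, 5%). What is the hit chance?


accuracy - evasion = 63 - 1 = 62
Apply floor: max(62, 5) = 62
Hit chance = 62%

62%


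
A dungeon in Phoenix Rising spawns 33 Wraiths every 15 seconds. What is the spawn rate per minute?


Spawns per minute = count * (60 / interval)
= 33 * (60 / 15)
= 33 * 4.0
= 132.0

132.0 per minute


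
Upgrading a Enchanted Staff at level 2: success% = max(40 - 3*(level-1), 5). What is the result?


raw_rate = 40 - 3 * (2 - 1)
= 40 - 3 * 1
= 40 - 3
= 37
Apply floor: max(37, 5) = 37%

37%


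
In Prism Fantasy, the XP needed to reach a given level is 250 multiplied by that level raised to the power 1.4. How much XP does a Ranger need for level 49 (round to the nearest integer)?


XP = 250 * level^1.4
Substitute level = 49:
XP = 250 * 49^1.4
= 250 * 232.4205
= 58105

58105 XP


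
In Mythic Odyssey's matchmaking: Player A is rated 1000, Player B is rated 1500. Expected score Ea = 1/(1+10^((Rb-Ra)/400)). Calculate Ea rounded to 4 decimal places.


Elo expected score: Ea = 1/(1 + 10^((Rb-Ra)/400))
Rb - Ra = 1500 - 1000 = 500
(Rb-Ra)/400 = 500/400 = 1.25
10^1.25 = 17.782794
Ea = 1/(1 + 17.782794) = 1/18.782794 = 0.0532

0.0532


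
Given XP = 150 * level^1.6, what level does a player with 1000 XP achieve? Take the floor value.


XP = 150 * level^1.6, so level = (XP / 150)^(1/1.6)
= (1000 / 150)^(1/1.6)
= 6.6667^0.625
= 3.273
Floor: level = 3

level 3


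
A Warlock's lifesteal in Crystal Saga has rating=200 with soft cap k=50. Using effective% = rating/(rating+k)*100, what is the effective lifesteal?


effective% = rating / (rating + k) * 100
= 200 / (200 + 50) * 100
= 200 / 250 * 100
= 0.8 * 100
= 80.00%

80.00%


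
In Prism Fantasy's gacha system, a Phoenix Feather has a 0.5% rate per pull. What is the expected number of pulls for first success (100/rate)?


Expected pulls for a geometric distribution = 1/p = 100 / rate%
= 100 / 0.5
= 200.0

200.0 pulls


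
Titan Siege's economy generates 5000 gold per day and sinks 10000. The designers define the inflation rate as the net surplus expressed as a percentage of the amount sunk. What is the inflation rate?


Net gold = 5000 - 10000 = -5000
Inflation rate = net / sunk * 100 = -5000 / 10000 * 100
= -0.5 * 100
= -50.00%

-50.00%


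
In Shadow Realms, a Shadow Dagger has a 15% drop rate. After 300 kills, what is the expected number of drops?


Expected drops = kills * (drop_rate / 100)
= 300 * (15 / 100)
= 300 * 0.15
= 45.0

45.0 drops


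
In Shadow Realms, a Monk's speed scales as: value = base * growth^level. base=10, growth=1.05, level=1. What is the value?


value = base * growth^level
= 10 * 1.05^1
= 10 * 1.05
= 10.50

10.50 speed


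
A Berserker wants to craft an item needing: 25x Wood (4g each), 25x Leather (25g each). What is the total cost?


Cost breakdown:
  Wood: 25 * 4 = 100
  Leather: 25 * 25 = 625
Total = 100 + 625 = 725

725 gold
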